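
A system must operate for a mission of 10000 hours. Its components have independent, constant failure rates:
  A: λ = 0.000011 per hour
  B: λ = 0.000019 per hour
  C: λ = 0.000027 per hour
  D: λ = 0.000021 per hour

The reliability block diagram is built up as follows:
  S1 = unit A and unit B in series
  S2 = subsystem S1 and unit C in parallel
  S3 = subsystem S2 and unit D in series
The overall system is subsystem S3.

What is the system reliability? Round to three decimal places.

R(A) = exp(−0.000011 × 10000) = 0.89583
R(B) = exp(−0.000019 × 10000) = 0.82696
R(C) = exp(−0.000027 × 10000) = 0.76338
R(D) = exp(−0.000021 × 10000) = 0.81058
Series (A and B): 0.89583 × 0.82696 = 0.74082
Parallel ([0.74082] and C): 1 − (1 − 0.74082)(1 − 0.76338) = 0.93867
Series ([0.93867] and D): 0.93867 × 0.81058 = 0.761

0.761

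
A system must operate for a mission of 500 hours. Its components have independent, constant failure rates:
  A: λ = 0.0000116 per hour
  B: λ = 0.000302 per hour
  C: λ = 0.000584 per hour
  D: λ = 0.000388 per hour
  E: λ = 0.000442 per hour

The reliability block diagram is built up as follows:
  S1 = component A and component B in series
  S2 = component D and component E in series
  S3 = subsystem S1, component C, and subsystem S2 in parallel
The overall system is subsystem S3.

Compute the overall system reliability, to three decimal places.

0.988

R(A) = exp(−0.0000116 × 500) = 0.99422
R(B) = exp(−0.000302 × 500) = 0.85985
R(C) = exp(−0.000584 × 500) = 0.74677
R(D) = exp(−0.000388 × 500) = 0.82366
R(E) = exp(−0.000442 × 500) = 0.80172
Series (A and B): 0.99422 × 0.85985 = 0.85488
Series (D and E): 0.82366 × 0.80172 = 0.66034
Parallel ([0.85488], C, and [0.66034]): 1 − (1 − 0.85488)(1 − 0.74677)(1 − 0.66034) = 0.988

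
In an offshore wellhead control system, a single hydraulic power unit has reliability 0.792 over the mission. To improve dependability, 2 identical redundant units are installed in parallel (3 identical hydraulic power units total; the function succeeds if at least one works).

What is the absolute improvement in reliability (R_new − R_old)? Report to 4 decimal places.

R_before = 0.792
R_after = 1 − (1 − 0.792)^3 = 0.9910
ΔR = 0.9910 − 0.792 = 0.1990

0.1990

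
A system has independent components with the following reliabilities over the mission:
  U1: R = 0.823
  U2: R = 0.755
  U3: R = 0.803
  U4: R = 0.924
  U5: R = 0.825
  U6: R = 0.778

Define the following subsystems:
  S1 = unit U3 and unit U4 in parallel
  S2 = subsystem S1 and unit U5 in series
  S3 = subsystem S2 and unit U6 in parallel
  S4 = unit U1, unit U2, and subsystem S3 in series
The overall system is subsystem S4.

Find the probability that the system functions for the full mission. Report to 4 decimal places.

0.5955

Parallel (U3 and U4): 1 − (1 − 0.803000)(1 − 0.924000) = 0.985028
Series ([0.985028] and U5): 0.985028 × 0.825000 = 0.812648
Parallel ([0.812648] and U6): 1 − (1 − 0.812648)(1 − 0.778000) = 0.958408
Series (U1, U2, and [0.958408]): 0.823000 × 0.755000 × 0.958408 = 0.5955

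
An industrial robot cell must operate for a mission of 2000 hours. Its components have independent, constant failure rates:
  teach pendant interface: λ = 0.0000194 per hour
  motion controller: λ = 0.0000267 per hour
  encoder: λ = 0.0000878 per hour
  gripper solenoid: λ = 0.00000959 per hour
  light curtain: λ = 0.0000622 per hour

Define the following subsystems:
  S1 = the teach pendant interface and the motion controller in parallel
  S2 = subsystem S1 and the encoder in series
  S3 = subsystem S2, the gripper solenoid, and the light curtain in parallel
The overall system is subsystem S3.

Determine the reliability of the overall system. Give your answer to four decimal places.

0.9996

R(teach pendant interface) = exp(−0.0000194 × 2000) = 0.961943
R(motion controller) = exp(−0.0000267 × 2000) = 0.948001
R(encoder) = exp(−0.0000878 × 2000) = 0.838953
R(gripper solenoid) = exp(−0.00000959 × 2000) = 0.981003
R(light curtain) = exp(−0.0000622 × 2000) = 0.883027
Parallel (teach pendant interface and motion controller): 1 − (1 − 0.961943)(1 − 0.948001) = 0.998021
Series ([0.998021] and encoder): 0.998021 × 0.838953 = 0.837293
Parallel ([0.837293], gripper solenoid, and light curtain): 1 − (1 − 0.837293)(1 − 0.981003)(1 − 0.883027) = 0.9996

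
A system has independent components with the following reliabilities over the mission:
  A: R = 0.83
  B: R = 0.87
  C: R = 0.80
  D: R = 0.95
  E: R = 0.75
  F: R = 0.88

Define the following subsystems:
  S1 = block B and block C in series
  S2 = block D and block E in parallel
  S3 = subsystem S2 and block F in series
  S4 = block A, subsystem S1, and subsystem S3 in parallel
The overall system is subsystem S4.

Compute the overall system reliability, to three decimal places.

0.993

Series (B and C): 0.87000 × 0.80000 = 0.69600
Parallel (D and E): 1 − (1 − 0.95000)(1 − 0.75000) = 0.98750
Series ([0.98750] and F): 0.98750 × 0.88000 = 0.86900
Parallel (A, [0.69600], and [0.86900]): 1 − (1 − 0.83000)(1 − 0.69600)(1 − 0.86900) = 0.993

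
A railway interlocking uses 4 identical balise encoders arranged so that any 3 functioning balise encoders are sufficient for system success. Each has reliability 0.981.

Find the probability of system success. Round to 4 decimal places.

R = Σ_{i=3}^{4} C(4,i) p^i (1−p)^{4−i} with p = 0.981
C(4,3)·0.981^3·0.019^1 = 0.071750
C(4,4)·0.981^4·0.019^0 = 0.926139
Sum = 0.9979

0.9979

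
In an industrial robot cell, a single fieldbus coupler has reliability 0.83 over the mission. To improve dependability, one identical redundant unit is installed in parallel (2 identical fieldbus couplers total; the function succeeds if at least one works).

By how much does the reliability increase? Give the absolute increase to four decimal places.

0.1411

R_before = 0.83
R_after = 1 − (1 − 0.83)^2 = 0.9711
ΔR = 0.9711 − 0.83 = 0.1411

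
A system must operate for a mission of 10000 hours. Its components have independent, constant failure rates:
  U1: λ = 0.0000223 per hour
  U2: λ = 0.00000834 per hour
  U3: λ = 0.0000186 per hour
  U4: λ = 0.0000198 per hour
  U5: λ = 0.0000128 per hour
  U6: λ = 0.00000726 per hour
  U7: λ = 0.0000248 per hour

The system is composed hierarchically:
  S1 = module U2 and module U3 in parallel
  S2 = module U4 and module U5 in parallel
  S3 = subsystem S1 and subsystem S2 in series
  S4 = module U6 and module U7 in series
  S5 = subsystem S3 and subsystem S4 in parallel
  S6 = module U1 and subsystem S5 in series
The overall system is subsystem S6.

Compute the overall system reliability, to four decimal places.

0.7925

R(U1) = exp(−0.0000223 × 10000) = 0.800115
R(U2) = exp(−0.00000834 × 10000) = 0.919983
R(U3) = exp(−0.0000186 × 10000) = 0.830274
R(U4) = exp(−0.0000198 × 10000) = 0.820370
R(U5) = exp(−0.0000128 × 10000) = 0.879853
R(U6) = exp(−0.00000726 × 10000) = 0.929973
R(U7) = exp(−0.0000248 × 10000) = 0.780360
Parallel (U2 and U3): 1 − (1 − 0.919983)(1 − 0.830274) = 0.986419
Parallel (U4 and U5): 1 − (1 − 0.820370)(1 − 0.879853) = 0.978418
Series ([0.986419] and [0.978418]): 0.986419 × 0.978418 = 0.965130
Series (U6 and U7): 0.929973 × 0.780360 = 0.725714
Parallel ([0.965130] and [0.725714]): 1 − (1 − 0.965130)(1 − 0.725714) = 0.990436
Series (U1 and [0.990436]): 0.800115 × 0.990436 = 0.7925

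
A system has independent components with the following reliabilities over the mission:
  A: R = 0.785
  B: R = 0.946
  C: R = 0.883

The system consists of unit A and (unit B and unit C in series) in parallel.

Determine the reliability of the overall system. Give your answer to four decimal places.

0.9646

Series (B and C): 0.946000 × 0.883000 = 0.835318
Parallel (A and [0.835318]): 1 − (1 − 0.785000)(1 − 0.835318) = 0.9646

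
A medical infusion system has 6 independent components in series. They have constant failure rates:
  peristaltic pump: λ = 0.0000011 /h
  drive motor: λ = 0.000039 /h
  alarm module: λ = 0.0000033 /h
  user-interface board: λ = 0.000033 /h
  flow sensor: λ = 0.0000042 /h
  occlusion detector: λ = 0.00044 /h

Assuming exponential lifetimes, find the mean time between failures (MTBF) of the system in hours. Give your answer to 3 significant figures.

Series of exponential components: λ_sys = Σ λ_i
λ_sys = 0.0000011 + 0.000039 + 0.0000033 + 0.000033 + 0.0000042 + 0.00044 = 5.2060e-04 /h
MTBF = 1 / λ_sys = 1920 h

1920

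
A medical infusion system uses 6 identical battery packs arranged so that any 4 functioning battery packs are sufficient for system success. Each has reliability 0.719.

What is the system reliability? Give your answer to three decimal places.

R = Σ_{i=4}^{6} C(6,i) p^i (1−p)^{6−i} with p = 0.719
C(6,4)·0.719^4·0.281^2 = 0.31653
C(6,5)·0.719^5·0.281^1 = 0.32397
C(6,6)·0.719^6·0.281^0 = 0.13816
Sum = 0.779

0.779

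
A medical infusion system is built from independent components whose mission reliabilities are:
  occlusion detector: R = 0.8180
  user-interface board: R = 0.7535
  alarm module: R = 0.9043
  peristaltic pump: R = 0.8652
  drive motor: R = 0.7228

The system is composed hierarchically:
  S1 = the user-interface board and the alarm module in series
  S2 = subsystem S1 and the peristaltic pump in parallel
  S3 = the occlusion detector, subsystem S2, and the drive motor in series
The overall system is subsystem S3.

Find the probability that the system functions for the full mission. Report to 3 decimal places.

0.566

Series (user-interface board and alarm module): 0.75350 × 0.90430 = 0.68139
Parallel ([0.68139] and peristaltic pump): 1 − (1 − 0.68139)(1 − 0.86520) = 0.95705
Series (occlusion detector, [0.95705], and drive motor): 0.81800 × 0.95705 × 0.72280 = 0.566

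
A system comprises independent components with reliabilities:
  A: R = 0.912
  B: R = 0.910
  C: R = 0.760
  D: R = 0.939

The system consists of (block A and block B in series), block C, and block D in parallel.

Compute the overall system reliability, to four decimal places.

0.9975

Series (A and B): 0.912000 × 0.910000 = 0.829920
Parallel ([0.829920], C, and D): 1 − (1 − 0.829920)(1 − 0.760000)(1 − 0.939000) = 0.9975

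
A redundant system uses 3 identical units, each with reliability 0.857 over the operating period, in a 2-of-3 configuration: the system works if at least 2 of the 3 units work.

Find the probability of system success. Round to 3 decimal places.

0.945

R = Σ_{i=2}^{3} C(3,i) p^i (1−p)^{3−i} with p = 0.857
C(3,2)·0.857^2·0.143^1 = 0.31508
C(3,3)·0.857^3·0.143^0 = 0.62942
Sum = 0.945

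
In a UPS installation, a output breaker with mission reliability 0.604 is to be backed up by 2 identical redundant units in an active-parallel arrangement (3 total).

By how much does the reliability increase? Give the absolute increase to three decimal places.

0.334

R_before = 0.604
R_after = 1 − (1 − 0.604)^3 = 0.938
ΔR = 0.938 − 0.604 = 0.334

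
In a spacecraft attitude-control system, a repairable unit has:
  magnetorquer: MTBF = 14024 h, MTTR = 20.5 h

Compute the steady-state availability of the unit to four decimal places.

0.9985

A(magnetorquer) = MTBF/(MTBF+MTTR) = 14024/(14024+20.5) = 0.9985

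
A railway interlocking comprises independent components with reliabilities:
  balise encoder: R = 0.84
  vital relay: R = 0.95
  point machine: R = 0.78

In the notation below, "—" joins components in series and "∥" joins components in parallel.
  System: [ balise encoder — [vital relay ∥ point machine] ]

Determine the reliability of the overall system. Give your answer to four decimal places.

0.8308

Parallel (vital relay and point machine): 1 − (1 − 0.950000)(1 − 0.780000) = 0.989000
Series (balise encoder and [0.989000]): 0.840000 × 0.989000 = 0.8308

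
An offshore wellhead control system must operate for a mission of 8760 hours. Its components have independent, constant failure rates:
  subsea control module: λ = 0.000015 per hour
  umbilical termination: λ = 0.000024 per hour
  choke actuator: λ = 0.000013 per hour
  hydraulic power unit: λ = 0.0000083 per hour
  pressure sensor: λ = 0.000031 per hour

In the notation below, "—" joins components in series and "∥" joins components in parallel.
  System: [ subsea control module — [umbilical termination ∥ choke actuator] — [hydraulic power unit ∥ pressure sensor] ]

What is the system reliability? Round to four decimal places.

R(subsea control module) = exp(−0.000015 × 8760) = 0.876867
R(umbilical termination) = exp(−0.000024 × 8760) = 0.810390
R(choke actuator) = exp(−0.000013 × 8760) = 0.892365
R(hydraulic power unit) = exp(−0.0000083 × 8760) = 0.929872
R(pressure sensor) = exp(−0.000031 × 8760) = 0.762190
Parallel (umbilical termination and choke actuator): 1 − (1 − 0.810390)(1 − 0.892365) = 0.979591
Parallel (hydraulic power unit and pressure sensor): 1 − (1 − 0.929872)(1 − 0.762190) = 0.983323
Series (subsea control module, [0.979591], and [0.983323]): 0.876867 × 0.979591 × 0.983323 = 0.8446

0.8446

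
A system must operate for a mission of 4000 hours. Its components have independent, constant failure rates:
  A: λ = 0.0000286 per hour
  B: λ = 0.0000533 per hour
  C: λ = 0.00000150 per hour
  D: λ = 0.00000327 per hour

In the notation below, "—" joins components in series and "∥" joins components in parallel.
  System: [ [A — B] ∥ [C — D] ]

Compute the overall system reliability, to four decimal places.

0.9947

R(A) = exp(−0.0000286 × 4000) = 0.891901
R(B) = exp(−0.0000533 × 4000) = 0.807995
R(C) = exp(−0.00000150 × 4000) = 0.994018
R(D) = exp(−0.00000327 × 4000) = 0.987005
Series (A and B): 0.891901 × 0.807995 = 0.720652
Series (C and D): 0.994018 × 0.987005 = 0.981101
Parallel ([0.720652] and [0.981101]): 1 − (1 − 0.720652)(1 − 0.981101) = 0.9947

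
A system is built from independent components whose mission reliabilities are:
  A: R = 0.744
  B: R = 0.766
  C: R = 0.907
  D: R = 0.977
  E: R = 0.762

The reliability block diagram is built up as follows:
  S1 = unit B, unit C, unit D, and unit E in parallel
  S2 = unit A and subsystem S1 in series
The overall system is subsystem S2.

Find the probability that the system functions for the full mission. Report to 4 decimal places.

0.7439

Parallel (B, C, D, and E): 1 − (1 − 0.766000)(1 − 0.907000)(1 − 0.977000)(1 − 0.762000) = 0.999881
Series (A and [0.999881]): 0.744000 × 0.999881 = 0.7439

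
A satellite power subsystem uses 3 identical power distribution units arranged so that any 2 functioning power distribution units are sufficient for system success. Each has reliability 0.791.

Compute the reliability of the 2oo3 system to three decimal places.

0.887

R = Σ_{i=2}^{3} C(3,i) p^i (1−p)^{3−i} with p = 0.791
C(3,2)·0.791^2·0.209^1 = 0.39230
C(3,3)·0.791^3·0.209^0 = 0.49491
Sum = 0.887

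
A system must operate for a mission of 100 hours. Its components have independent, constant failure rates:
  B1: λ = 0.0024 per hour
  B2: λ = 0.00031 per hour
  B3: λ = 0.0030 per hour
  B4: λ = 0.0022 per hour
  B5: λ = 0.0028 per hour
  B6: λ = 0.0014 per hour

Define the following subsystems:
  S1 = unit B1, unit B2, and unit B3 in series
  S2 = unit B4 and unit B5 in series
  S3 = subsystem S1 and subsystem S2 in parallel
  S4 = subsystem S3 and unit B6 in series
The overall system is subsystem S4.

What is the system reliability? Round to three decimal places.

0.721

R(B1) = exp(−0.0024 × 100) = 0.78663
R(B2) = exp(−0.00031 × 100) = 0.96948
R(B3) = exp(−0.0030 × 100) = 0.74082
R(B4) = exp(−0.0022 × 100) = 0.80252
R(B5) = exp(−0.0028 × 100) = 0.75578
R(B6) = exp(−0.0014 × 100) = 0.86936
Series (B1, B2, and B3): 0.78663 × 0.96948 × 0.74082 = 0.56497
Series (B4 and B5): 0.80252 × 0.75578 = 0.60653
Parallel ([0.56497] and [0.60653]): 1 − (1 − 0.56497)(1 − 0.60653) = 0.82883
Series ([0.82883] and B6): 0.82883 × 0.86936 = 0.721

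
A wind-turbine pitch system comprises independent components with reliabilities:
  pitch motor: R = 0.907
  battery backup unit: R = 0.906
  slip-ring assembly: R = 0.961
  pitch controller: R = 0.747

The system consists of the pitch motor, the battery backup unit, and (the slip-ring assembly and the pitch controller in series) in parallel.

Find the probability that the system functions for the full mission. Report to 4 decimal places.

Series (slip-ring assembly and pitch controller): 0.961000 × 0.747000 = 0.717867
Parallel (pitch motor, battery backup unit, and [0.717867]): 1 − (1 − 0.907000)(1 − 0.906000)(1 − 0.717867) = 0.9975

0.9975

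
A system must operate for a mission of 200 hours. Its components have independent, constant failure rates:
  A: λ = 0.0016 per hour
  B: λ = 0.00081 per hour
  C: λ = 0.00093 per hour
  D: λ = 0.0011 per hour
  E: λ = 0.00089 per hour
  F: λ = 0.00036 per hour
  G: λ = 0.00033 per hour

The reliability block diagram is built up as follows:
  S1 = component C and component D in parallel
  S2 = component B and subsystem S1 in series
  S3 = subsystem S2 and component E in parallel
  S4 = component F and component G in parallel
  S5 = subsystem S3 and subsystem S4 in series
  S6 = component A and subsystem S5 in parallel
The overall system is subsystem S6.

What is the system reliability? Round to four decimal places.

0.9909

R(A) = exp(−0.0016 × 200) = 0.726149
R(B) = exp(−0.00081 × 200) = 0.850441
R(C) = exp(−0.00093 × 200) = 0.830274
R(D) = exp(−0.0011 × 200) = 0.802519
R(E) = exp(−0.00089 × 200) = 0.836942
R(F) = exp(−0.00036 × 200) = 0.930531
R(G) = exp(−0.00033 × 200) = 0.936131
Parallel (C and D): 1 − (1 − 0.830274)(1 − 0.802519) = 0.966482
Series (B and [0.966482]): 0.850441 × 0.966482 = 0.821936
Parallel ([0.821936] and E): 1 − (1 − 0.821936)(1 − 0.836942) = 0.970965
Parallel (F and G): 1 − (1 − 0.930531)(1 − 0.936131) = 0.995563
Series ([0.970965] and [0.995563]): 0.970965 × 0.995563 = 0.966657
Parallel (A and [0.966657]): 1 − (1 − 0.726149)(1 − 0.966657) = 0.9909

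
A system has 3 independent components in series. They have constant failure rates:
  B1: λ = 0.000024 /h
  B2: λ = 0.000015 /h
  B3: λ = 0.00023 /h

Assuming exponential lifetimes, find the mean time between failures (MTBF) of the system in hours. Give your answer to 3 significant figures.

3720

Series of exponential components: λ_sys = Σ λ_i
λ_sys = 0.000024 + 0.000015 + 0.00023 = 2.6900e-04 /h
MTBF = 1 / λ_sys = 3720 h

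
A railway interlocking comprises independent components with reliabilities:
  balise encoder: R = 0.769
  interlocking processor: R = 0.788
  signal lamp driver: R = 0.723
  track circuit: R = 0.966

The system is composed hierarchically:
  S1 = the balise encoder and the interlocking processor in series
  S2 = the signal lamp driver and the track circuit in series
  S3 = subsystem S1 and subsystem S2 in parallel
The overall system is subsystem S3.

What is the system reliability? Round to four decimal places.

0.8812

Series (balise encoder and interlocking processor): 0.769000 × 0.788000 = 0.605972
Series (signal lamp driver and track circuit): 0.723000 × 0.966000 = 0.698418
Parallel ([0.605972] and [0.698418]): 1 − (1 − 0.605972)(1 − 0.698418) = 0.8812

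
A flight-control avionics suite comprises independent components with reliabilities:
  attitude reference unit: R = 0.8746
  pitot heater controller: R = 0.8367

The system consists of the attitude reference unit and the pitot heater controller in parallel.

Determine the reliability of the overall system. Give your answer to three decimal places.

0.980

Parallel (attitude reference unit and pitot heater controller): 1 − (1 − 0.87460)(1 − 0.83670) = 0.980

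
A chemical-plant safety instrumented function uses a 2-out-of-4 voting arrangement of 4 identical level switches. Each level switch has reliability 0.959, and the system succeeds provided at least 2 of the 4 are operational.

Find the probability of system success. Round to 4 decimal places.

R = Σ_{i=2}^{4} C(4,i) p^i (1−p)^{4−i} with p = 0.959
C(4,2)·0.959^2·0.041^2 = 0.009276
C(4,3)·0.959^3·0.041^1 = 0.144644
C(4,4)·0.959^4·0.041^0 = 0.845813
Sum = 0.9997

0.9997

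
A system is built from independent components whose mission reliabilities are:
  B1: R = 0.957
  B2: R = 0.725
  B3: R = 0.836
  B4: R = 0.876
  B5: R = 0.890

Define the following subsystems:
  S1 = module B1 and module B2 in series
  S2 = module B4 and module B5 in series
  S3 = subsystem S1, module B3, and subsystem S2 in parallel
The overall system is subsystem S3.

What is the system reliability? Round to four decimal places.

0.9889

Series (B1 and B2): 0.957000 × 0.725000 = 0.693825
Series (B4 and B5): 0.876000 × 0.890000 = 0.779640
Parallel ([0.693825], B3, and [0.779640]): 1 − (1 − 0.693825)(1 − 0.836000)(1 − 0.779640) = 0.9889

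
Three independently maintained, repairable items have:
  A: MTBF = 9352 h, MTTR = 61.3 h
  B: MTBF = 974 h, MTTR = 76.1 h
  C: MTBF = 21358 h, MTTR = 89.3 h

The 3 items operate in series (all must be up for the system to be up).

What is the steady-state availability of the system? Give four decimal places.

A(A) = MTBF/(MTBF+MTTR) = 9352/(9352+61.3) = 0.993488
A(B) = MTBF/(MTBF+MTTR) = 974/(974+76.1) = 0.927531
A(C) = MTBF/(MTBF+MTTR) = 21358/(21358+89.3) = 0.995836
Series availability: 0.993488 × 0.927531 × 0.995836 = 0.9177

0.9177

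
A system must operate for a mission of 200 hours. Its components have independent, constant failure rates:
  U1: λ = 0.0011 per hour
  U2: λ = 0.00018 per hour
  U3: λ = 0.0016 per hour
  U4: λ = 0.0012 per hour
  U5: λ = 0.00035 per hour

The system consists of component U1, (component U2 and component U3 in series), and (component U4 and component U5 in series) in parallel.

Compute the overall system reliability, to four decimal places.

0.9842

R(U1) = exp(−0.0011 × 200) = 0.802519
R(U2) = exp(−0.00018 × 200) = 0.964640
R(U3) = exp(−0.0016 × 200) = 0.726149
R(U4) = exp(−0.0012 × 200) = 0.786628
R(U5) = exp(−0.00035 × 200) = 0.932394
Series (U2 and U3): 0.964640 × 0.726149 = 0.700472
Series (U4 and U5): 0.786628 × 0.932394 = 0.733447
Parallel (U1, [0.700472], and [0.733447]): 1 − (1 − 0.802519)(1 − 0.700472)(1 − 0.733447) = 0.9842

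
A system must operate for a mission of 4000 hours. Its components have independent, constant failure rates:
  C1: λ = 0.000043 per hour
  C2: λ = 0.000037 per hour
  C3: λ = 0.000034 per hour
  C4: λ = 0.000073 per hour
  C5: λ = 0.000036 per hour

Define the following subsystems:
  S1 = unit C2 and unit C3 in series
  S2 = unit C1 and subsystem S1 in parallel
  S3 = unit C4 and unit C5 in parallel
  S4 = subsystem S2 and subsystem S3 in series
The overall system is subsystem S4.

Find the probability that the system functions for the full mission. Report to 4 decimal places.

R(C1) = exp(−0.000043 × 4000) = 0.841979
R(C2) = exp(−0.000037 × 4000) = 0.862431
R(C3) = exp(−0.000034 × 4000) = 0.872843
R(C4) = exp(−0.000073 × 4000) = 0.746769
R(C5) = exp(−0.000036 × 4000) = 0.865888
Series (C2 and C3): 0.862431 × 0.872843 = 0.752767
Parallel (C1 and [0.752767]): 1 − (1 − 0.841979)(1 − 0.752767) = 0.960932
Parallel (C4 and C5): 1 − (1 − 0.746769)(1 − 0.865888) = 0.966039
Series ([0.960932] and [0.966039]): 0.960932 × 0.966039 = 0.9283

0.9283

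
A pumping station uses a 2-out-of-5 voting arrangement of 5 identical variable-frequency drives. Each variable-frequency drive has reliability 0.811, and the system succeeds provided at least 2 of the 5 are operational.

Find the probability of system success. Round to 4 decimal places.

R = Σ_{i=2}^{5} C(5,i) p^i (1−p)^{5−i} with p = 0.811
C(5,2)·0.811^2·0.189^3 = 0.044405
C(5,3)·0.811^3·0.189^2 = 0.190540
C(5,4)·0.811^4·0.189^1 = 0.408804
C(5,5)·0.811^5·0.189^0 = 0.350836
Sum = 0.9946

0.9946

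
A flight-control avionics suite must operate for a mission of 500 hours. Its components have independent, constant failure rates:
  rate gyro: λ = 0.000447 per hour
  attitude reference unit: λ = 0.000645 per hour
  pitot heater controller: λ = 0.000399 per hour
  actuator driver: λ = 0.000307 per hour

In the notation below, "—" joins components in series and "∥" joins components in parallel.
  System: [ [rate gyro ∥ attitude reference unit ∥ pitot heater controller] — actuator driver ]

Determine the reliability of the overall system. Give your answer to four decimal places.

R(rate gyro) = exp(−0.000447 × 500) = 0.799715
R(attitude reference unit) = exp(−0.000645 × 500) = 0.724336
R(pitot heater controller) = exp(−0.000399 × 500) = 0.819140
R(actuator driver) = exp(−0.000307 × 500) = 0.857701
Parallel (rate gyro, attitude reference unit, and pitot heater controller): 1 − (1 − 0.799715)(1 − 0.724336)(1 − 0.819140) = 0.990014
Series ([0.990014] and actuator driver): 0.990014 × 0.857701 = 0.8491

0.8491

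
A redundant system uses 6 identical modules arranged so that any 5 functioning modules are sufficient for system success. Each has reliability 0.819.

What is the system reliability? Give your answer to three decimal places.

R = Σ_{i=5}^{6} C(6,i) p^i (1−p)^{6−i} with p = 0.819
C(6,5)·0.819^5·0.181^1 = 0.40017
C(6,6)·0.819^6·0.181^0 = 0.30179
Sum = 0.702

0.702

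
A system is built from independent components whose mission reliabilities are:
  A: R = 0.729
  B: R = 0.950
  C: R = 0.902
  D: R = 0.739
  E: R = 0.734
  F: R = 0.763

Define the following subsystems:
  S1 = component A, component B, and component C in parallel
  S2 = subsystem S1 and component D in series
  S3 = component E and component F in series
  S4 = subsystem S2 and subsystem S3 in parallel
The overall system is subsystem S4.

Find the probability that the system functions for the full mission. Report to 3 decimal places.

Parallel (A, B, and C): 1 − (1 − 0.72900)(1 − 0.95000)(1 − 0.90200) = 0.99867
Series ([0.99867] and D): 0.99867 × 0.73900 = 0.73802
Series (E and F): 0.73400 × 0.76300 = 0.56004
Parallel ([0.73802] and [0.56004]): 1 − (1 − 0.73802)(1 − 0.56004) = 0.885

0.885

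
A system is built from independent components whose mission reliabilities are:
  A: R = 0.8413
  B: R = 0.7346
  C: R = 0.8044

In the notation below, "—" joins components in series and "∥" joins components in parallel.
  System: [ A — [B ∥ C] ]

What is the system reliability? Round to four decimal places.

0.7976

Parallel (B and C): 1 − (1 − 0.734600)(1 − 0.804400) = 0.948088
Series (A and [0.948088]): 0.841300 × 0.948088 = 0.7976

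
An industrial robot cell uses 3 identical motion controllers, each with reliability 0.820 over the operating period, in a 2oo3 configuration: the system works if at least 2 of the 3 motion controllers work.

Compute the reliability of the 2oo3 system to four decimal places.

R = Σ_{i=2}^{3} C(3,i) p^i (1−p)^{3−i} with p = 0.820
C(3,2)·0.820^2·0.180^1 = 0.363096
C(3,3)·0.820^3·0.180^0 = 0.551368
Sum = 0.9145

0.9145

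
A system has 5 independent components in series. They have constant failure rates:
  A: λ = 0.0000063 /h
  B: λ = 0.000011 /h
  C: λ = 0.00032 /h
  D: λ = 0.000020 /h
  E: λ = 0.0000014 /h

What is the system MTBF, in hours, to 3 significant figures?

Series of exponential components: λ_sys = Σ λ_i
λ_sys = 0.0000063 + 0.000011 + 0.00032 + 0.000020 + 0.0000014 = 3.5870e-04 /h
MTBF = 1 / λ_sys = 2790 h

2790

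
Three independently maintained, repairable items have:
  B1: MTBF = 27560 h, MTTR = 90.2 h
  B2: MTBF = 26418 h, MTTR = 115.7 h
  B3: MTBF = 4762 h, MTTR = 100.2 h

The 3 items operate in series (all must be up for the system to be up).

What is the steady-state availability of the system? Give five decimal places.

0.97194

A(B1) = MTBF/(MTBF+MTTR) = 27560/(27560+90.2) = 0.996738
A(B2) = MTBF/(MTBF+MTTR) = 26418/(26418+115.7) = 0.995640
A(B3) = MTBF/(MTBF+MTTR) = 4762/(4762+100.2) = 0.979392
Series availability: 0.996738 × 0.995640 × 0.979392 = 0.97194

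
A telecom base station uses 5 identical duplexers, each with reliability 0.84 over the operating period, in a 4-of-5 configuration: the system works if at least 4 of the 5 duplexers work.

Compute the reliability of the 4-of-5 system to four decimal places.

R = Σ_{i=4}^{5} C(5,i) p^i (1−p)^{5−i} with p = 0.84
C(5,4)·0.84^4·0.16^1 = 0.398297
C(5,5)·0.84^5·0.16^0 = 0.418212
Sum = 0.8165

0.8165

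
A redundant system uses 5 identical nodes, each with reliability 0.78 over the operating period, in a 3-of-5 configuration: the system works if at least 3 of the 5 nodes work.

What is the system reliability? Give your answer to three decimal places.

R = Σ_{i=3}^{5} C(5,i) p^i (1−p)^{5−i} with p = 0.78
C(5,3)·0.78^3·0.22^2 = 0.22968
C(5,4)·0.78^4·0.22^1 = 0.40717
C(5,5)·0.78^5·0.22^0 = 0.28872
Sum = 0.926

0.926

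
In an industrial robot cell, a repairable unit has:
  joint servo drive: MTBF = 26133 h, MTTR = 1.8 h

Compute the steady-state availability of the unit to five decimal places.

A(joint servo drive) = MTBF/(MTBF+MTTR) = 26133/(26133+1.8) = 0.99993

0.99993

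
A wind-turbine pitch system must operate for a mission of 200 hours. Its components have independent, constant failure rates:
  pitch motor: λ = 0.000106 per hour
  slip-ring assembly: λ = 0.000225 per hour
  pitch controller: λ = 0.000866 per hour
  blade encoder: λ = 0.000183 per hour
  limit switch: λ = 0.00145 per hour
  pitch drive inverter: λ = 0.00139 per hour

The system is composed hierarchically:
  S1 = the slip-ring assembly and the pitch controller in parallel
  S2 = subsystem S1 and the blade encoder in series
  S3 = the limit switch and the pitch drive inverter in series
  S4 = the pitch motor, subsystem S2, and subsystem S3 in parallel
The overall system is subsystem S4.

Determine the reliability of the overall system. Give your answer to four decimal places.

R(pitch motor) = exp(−0.000106 × 200) = 0.979023
R(slip-ring assembly) = exp(−0.000225 × 200) = 0.955997
R(pitch controller) = exp(−0.000866 × 200) = 0.840969
R(blade encoder) = exp(−0.000183 × 200) = 0.964062
R(limit switch) = exp(−0.00145 × 200) = 0.748264
R(pitch drive inverter) = exp(−0.00139 × 200) = 0.757297
Parallel (slip-ring assembly and pitch controller): 1 − (1 − 0.955997)(1 − 0.840969) = 0.993002
Series ([0.993002] and blade encoder): 0.993002 × 0.964062 = 0.957315
Series (limit switch and pitch drive inverter): 0.748264 × 0.757297 = 0.566658
Parallel (pitch motor, [0.957315], and [0.566658]): 1 − (1 − 0.979023)(1 − 0.957315)(1 − 0.566658) = 0.9996

0.9996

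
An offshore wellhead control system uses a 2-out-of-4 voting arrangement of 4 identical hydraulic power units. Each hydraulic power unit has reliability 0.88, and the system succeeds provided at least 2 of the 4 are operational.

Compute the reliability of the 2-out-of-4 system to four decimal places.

R = Σ_{i=2}^{4} C(4,i) p^i (1−p)^{4−i} with p = 0.88
C(4,2)·0.88^2·0.12^2 = 0.066908
C(4,3)·0.88^3·0.12^1 = 0.327107
C(4,4)·0.88^4·0.12^0 = 0.599695
Sum = 0.9937

0.9937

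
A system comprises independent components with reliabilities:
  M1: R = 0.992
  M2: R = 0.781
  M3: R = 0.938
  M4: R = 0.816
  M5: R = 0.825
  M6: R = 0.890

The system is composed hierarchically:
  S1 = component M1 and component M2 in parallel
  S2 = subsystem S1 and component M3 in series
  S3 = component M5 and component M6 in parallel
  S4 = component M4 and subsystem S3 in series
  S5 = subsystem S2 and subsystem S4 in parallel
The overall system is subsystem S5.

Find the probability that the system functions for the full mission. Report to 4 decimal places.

0.9873

Parallel (M1 and M2): 1 − (1 − 0.992000)(1 − 0.781000) = 0.998248
Series ([0.998248] and M3): 0.998248 × 0.938000 = 0.936357
Parallel (M5 and M6): 1 − (1 − 0.825000)(1 − 0.890000) = 0.980750
Series (M4 and [0.980750]): 0.816000 × 0.980750 = 0.800292
Parallel ([0.936357] and [0.800292]): 1 − (1 − 0.936357)(1 − 0.800292) = 0.9873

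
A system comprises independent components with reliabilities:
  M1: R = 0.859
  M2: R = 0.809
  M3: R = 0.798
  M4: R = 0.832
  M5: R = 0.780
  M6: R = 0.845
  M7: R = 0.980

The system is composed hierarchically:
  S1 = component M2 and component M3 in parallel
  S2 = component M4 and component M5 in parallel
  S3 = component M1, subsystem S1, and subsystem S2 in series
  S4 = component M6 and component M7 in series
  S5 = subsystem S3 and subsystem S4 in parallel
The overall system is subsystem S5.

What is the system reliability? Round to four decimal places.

0.9648

Parallel (M2 and M3): 1 − (1 − 0.809000)(1 − 0.798000) = 0.961418
Parallel (M4 and M5): 1 − (1 − 0.832000)(1 − 0.780000) = 0.963040
Series (M1, [0.961418], and [0.963040]): 0.859000 × 0.961418 × 0.963040 = 0.795334
Series (M6 and M7): 0.845000 × 0.980000 = 0.828100
Parallel ([0.795334] and [0.828100]): 1 − (1 − 0.795334)(1 − 0.828100) = 0.9648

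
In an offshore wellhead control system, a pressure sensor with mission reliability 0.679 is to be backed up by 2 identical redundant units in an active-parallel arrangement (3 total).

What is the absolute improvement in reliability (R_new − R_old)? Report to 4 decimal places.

0.2879

R_before = 0.679
R_after = 1 − (1 − 0.679)^3 = 0.9669
ΔR = 0.9669 − 0.679 = 0.2879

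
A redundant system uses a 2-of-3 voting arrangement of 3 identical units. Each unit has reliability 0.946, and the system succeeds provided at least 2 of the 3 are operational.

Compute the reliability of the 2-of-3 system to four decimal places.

0.9916

R = Σ_{i=2}^{3} C(3,i) p^i (1−p)^{3−i} with p = 0.946
C(3,2)·0.946^2·0.054^1 = 0.144976
C(3,3)·0.946^3·0.054^0 = 0.846591
Sum = 0.9916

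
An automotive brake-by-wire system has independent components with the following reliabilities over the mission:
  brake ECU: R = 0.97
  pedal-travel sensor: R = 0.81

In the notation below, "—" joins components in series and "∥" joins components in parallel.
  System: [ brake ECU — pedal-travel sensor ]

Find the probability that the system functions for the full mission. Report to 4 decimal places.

0.7857

Series (brake ECU and pedal-travel sensor): 0.970000 × 0.810000 = 0.7857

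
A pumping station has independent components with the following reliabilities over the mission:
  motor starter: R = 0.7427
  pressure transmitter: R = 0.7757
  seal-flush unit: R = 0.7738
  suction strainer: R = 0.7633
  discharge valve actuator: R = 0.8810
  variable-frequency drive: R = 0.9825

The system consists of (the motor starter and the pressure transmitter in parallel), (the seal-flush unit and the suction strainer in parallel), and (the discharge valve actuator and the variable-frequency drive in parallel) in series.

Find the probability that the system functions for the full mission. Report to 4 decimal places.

Parallel (motor starter and pressure transmitter): 1 − (1 − 0.742700)(1 − 0.775700) = 0.942288
Parallel (seal-flush unit and suction strainer): 1 − (1 − 0.773800)(1 − 0.763300) = 0.946458
Parallel (discharge valve actuator and variable-frequency drive): 1 − (1 − 0.881000)(1 − 0.982500) = 0.997918
Series ([0.942288], [0.946458], and [0.997918]): 0.942288 × 0.946458 × 0.997918 = 0.8900

0.8900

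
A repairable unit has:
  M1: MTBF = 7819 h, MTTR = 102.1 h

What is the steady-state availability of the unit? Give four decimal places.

0.9871

A(M1) = MTBF/(MTBF+MTTR) = 7819/(7819+102.1) = 0.9871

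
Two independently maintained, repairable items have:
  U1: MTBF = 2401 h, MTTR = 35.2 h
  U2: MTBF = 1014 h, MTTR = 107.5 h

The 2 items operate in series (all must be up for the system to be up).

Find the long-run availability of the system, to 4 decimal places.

0.8911

A(U1) = MTBF/(MTBF+MTTR) = 2401/(2401+35.2) = 0.985551
A(U2) = MTBF/(MTBF+MTTR) = 1014/(1014+107.5) = 0.904146
Series availability: 0.985551 × 0.904146 = 0.8911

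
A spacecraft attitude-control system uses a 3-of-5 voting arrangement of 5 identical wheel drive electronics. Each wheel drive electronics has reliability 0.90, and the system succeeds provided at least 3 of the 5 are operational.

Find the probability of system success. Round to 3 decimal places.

0.991

R = Σ_{i=3}^{5} C(5,i) p^i (1−p)^{5−i} with p = 0.90
C(5,3)·0.90^3·0.10^2 = 0.07290
C(5,4)·0.90^4·0.10^1 = 0.32805
C(5,5)·0.90^5·0.10^0 = 0.59049
Sum = 0.991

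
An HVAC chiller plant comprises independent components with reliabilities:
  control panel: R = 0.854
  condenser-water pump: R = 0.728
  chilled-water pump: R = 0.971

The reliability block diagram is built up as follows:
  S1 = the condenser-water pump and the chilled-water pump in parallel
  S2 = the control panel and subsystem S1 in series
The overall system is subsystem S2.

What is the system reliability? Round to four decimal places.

Parallel (condenser-water pump and chilled-water pump): 1 − (1 − 0.728000)(1 − 0.971000) = 0.992112
Series (control panel and [0.992112]): 0.854000 × 0.992112 = 0.8473

0.8473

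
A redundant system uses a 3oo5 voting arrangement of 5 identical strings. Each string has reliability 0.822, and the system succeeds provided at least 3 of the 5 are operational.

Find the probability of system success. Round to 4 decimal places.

0.9576

R = Σ_{i=3}^{5} C(5,i) p^i (1−p)^{5−i} with p = 0.822
C(5,3)·0.822^3·0.178^2 = 0.175977
C(5,4)·0.822^4·0.178^1 = 0.406328
C(5,5)·0.822^5·0.178^0 = 0.375283
Sum = 0.9576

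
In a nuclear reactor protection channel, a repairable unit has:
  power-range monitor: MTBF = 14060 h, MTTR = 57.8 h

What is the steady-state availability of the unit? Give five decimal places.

A(power-range monitor) = MTBF/(MTBF+MTTR) = 14060/(14060+57.8) = 0.99591

0.99591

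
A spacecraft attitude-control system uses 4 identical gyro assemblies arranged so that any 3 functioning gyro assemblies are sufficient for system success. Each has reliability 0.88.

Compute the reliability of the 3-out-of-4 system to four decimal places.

R = Σ_{i=3}^{4} C(4,i) p^i (1−p)^{4−i} with p = 0.88
C(4,3)·0.88^3·0.12^1 = 0.327107
C(4,4)·0.88^4·0.12^0 = 0.599695
Sum = 0.9268

0.9268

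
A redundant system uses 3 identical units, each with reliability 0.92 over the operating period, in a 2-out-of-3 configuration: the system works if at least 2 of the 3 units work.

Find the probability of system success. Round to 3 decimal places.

R = Σ_{i=2}^{3} C(3,i) p^i (1−p)^{3−i} with p = 0.92
C(3,2)·0.92^2·0.08^1 = 0.20314
C(3,3)·0.92^3·0.08^0 = 0.77869
Sum = 0.982

0.982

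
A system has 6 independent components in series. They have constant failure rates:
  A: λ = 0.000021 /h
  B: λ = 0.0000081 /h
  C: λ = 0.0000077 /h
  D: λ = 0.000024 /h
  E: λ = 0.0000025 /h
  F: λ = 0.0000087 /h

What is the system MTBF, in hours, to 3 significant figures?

Series of exponential components: λ_sys = Σ λ_i
λ_sys = 0.000021 + 0.0000081 + 0.0000077 + 0.000024 + 0.0000025 + 0.0000087 = 7.2000e-05 /h
MTBF = 1 / λ_sys = 13900 h

13900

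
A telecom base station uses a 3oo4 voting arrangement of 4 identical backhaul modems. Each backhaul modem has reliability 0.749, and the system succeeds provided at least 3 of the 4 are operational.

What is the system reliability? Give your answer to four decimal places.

0.7366

R = Σ_{i=3}^{4} C(4,i) p^i (1−p)^{4−i} with p = 0.749
C(4,3)·0.749^3·0.251^1 = 0.421871
C(4,4)·0.749^4·0.251^0 = 0.314722
Sum = 0.7366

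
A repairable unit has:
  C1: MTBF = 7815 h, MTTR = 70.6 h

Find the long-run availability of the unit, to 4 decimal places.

A(C1) = MTBF/(MTBF+MTTR) = 7815/(7815+70.6) = 0.9910

0.9910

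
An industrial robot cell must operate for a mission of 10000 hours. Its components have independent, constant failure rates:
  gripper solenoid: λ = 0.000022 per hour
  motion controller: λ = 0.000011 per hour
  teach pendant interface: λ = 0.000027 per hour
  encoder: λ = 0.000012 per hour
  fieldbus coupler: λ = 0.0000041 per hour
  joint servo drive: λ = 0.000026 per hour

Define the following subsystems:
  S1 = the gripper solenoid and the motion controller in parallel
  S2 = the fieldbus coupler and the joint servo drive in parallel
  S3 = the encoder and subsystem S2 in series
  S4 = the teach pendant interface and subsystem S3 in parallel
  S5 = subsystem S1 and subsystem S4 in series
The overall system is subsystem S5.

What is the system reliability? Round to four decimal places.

0.9513

R(gripper solenoid) = exp(−0.000022 × 10000) = 0.802519
R(motion controller) = exp(−0.000011 × 10000) = 0.895834
R(teach pendant interface) = exp(−0.000027 × 10000) = 0.763379
R(encoder) = exp(−0.000012 × 10000) = 0.886920
R(fieldbus coupler) = exp(−0.0000041 × 10000) = 0.959829
R(joint servo drive) = exp(−0.000026 × 10000) = 0.771052
Parallel (gripper solenoid and motion controller): 1 − (1 − 0.802519)(1 − 0.895834) = 0.979429
Parallel (fieldbus coupler and joint servo drive): 1 − (1 − 0.959829)(1 − 0.771052) = 0.990803
Series (encoder and [0.990803]): 0.886920 × 0.990803 = 0.878763
Parallel (teach pendant interface and [0.878763]): 1 − (1 − 0.763379)(1 − 0.878763) = 0.971313
Series ([0.979429] and [0.971313]): 0.979429 × 0.971313 = 0.9513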